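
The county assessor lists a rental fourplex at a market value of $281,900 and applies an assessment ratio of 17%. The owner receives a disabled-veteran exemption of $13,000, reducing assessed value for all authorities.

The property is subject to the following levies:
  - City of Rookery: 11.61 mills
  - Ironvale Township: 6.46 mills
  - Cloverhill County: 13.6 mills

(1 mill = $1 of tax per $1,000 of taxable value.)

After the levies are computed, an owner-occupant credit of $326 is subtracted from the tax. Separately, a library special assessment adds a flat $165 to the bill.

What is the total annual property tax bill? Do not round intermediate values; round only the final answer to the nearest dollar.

Assessed value = $281,900 × 0.17 = $47,923
Taxable value = $47,923 − $13,000 = $34,923
City of Rookery: $34,923 × 0.01161 = $405.45603
Ironvale Township: $34,923 × 0.00646 = $225.60258
Cloverhill County: $34,923 × 0.0136 = $474.9528
Levies subtotal = $1,106.01141
After credit = $1,106.01141 − $326 = $780.01141
Total = $780.01141 + $165 = $945.01141

$945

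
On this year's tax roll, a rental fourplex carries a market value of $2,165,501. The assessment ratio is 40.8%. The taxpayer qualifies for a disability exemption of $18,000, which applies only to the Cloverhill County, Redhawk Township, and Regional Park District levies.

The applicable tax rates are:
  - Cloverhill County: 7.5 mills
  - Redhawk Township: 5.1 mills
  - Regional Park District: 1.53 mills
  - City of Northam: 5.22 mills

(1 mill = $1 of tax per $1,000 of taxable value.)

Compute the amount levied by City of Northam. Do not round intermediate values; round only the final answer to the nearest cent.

$4,612.00

Assessed value = $2,165,501 × 0.408 = $883,524.408
City of Northam taxable value = $883,524.408 (exemption does not apply)
City of Northam levy = $883,524.408 × 0.00522 = $4,611.99740976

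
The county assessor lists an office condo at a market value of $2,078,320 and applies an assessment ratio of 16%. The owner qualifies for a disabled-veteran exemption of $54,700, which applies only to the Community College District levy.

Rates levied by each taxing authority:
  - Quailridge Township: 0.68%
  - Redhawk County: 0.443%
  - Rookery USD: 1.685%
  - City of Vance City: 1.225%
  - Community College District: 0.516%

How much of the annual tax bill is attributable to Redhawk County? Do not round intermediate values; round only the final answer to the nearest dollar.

Assessed value = $2,078,320 × 0.16 = $332,531.2
Redhawk County taxable value = $332,531.2 (exemption does not apply)
Redhawk County levy = $332,531.2 × 0.00443 = $1,473.113216

$1,473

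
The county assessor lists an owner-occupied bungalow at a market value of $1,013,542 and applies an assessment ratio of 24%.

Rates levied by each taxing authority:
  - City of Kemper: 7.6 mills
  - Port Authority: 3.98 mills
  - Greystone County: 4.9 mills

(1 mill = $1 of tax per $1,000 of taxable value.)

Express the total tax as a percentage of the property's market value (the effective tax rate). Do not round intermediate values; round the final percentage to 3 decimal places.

Assessed value = $1,013,542 × 0.24 = $243,250.08
City of Kemper: $243,250.08 × 0.0076 = $1,848.700608
Port Authority: $243,250.08 × 0.00398 = $968.1353184
Greystone County: $243,250.08 × 0.0049 = $1,191.925392
Total tax = $4,008.7613184
Effective rate = $4,008.7613184 ÷ $1,013,542 = 0.396% of market value

0.396%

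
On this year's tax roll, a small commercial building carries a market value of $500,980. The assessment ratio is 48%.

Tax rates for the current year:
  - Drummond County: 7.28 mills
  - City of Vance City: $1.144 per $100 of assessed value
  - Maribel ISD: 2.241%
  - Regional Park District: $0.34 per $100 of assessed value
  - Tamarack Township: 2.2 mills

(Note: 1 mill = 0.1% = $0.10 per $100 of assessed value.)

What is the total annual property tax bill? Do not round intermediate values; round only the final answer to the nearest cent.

$11,237.18

Assessed value = $500,980 × 0.48 = $240,470.4
Drummond County: $240,470.4 × 0.00728 = $1,750.624512
City of Vance City: $240,470.4 × 0.01144 = $2,750.981376
Maribel ISD: $240,470.4 × 0.02241 = $5,388.941664
Regional Park District: $240,470.4 × 0.0034 = $817.59936
Tamarack Township: $240,470.4 × 0.0022 = $529.03488
Total = $11,237.181792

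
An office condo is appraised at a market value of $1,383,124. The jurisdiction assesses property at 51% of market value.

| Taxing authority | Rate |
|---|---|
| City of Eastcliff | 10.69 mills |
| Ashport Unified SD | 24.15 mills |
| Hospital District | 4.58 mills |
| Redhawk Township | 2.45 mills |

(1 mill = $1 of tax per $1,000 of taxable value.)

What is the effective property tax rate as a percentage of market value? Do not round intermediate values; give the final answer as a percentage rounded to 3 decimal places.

Assessed value = $1,383,124 × 0.51 = $705,393.24
City of Eastcliff: $705,393.24 × 0.01069 = $7,540.6537356
Ashport Unified SD: $705,393.24 × 0.02415 = $17,035.246746
Hospital District: $705,393.24 × 0.00458 = $3,230.7010392
Redhawk Township: $705,393.24 × 0.00245 = $1,728.213438
Total tax = $29,534.8149588
Effective rate = $29,534.8149588 ÷ $1,383,124 = 2.135% of market value

2.135%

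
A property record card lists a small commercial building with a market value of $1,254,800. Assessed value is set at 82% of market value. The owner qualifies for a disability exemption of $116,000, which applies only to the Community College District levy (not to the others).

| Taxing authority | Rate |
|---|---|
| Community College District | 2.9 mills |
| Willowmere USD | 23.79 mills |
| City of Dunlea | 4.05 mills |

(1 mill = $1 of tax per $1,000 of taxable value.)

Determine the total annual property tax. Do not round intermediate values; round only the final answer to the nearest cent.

Assessed value = $1,254,800 × 0.82 = $1,028,936
Community College District: ($1,028,936 − $116,000) × 0.0029 = $912,936 × 0.0029 = $2,647.5144
Willowmere USD: $1,028,936 × 0.02379 = $24,478.38744
City of Dunlea: $1,028,936 × 0.00405 = $4,167.1908
Total = $31,293.09264

$31,293.09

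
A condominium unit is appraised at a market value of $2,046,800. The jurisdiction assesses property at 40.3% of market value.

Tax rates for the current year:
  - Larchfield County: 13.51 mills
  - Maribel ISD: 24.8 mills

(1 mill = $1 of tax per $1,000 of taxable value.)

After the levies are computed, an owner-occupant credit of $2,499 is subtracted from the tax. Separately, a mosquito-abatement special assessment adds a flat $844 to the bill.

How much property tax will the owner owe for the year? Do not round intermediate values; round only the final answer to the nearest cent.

Assessed value = $2,046,800 × 0.403 = $824,860.4
Larchfield County: $824,860.4 × 0.01351 = $11,143.864004
Maribel ISD: $824,860.4 × 0.0248 = $20,456.53792
Levies subtotal = $31,600.401924
After credit = $31,600.401924 − $2,499 = $29,101.401924
Total = $29,101.401924 + $844 = $29,945.401924

$29,945.40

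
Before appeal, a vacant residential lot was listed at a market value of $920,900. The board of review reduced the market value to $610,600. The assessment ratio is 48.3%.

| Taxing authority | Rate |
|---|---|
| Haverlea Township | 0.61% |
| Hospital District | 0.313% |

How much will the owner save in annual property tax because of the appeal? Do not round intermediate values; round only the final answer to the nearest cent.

Old assessed value = $920,900 × 0.483 = $444,794.7
New assessed value = $610,600 × 0.483 = $294,919.8
Combined rate = 0.0061 + 0.00313 = 0.00923
Old tax = $444,794.7 × 0.00923 = $4,105.455081
New tax = $294,919.8 × 0.00923 = $2,722.109754
Reduction = $4,105.455081 − $2,722.109754 = $1,383.345327

$1,383.35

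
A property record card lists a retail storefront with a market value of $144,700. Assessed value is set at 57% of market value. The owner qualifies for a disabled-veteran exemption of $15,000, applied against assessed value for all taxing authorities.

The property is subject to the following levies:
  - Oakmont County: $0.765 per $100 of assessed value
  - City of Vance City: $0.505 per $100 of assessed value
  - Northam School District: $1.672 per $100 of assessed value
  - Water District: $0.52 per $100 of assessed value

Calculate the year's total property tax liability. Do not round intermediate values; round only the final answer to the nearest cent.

$2,336.12

Assessed value = $144,700 × 0.57 = $82,479
Taxable value = $82,479 − $15,000 = $67,479
Oakmont County: $67,479 × 0.00765 = $516.21435
City of Vance City: $67,479 × 0.00505 = $340.76895
Northam School District: $67,479 × 0.01672 = $1,128.24888
Water District: $67,479 × 0.0052 = $350.8908
Total = $516.21435 + $340.76895 + $1,128.24888 + $350.8908 = $2,336.12298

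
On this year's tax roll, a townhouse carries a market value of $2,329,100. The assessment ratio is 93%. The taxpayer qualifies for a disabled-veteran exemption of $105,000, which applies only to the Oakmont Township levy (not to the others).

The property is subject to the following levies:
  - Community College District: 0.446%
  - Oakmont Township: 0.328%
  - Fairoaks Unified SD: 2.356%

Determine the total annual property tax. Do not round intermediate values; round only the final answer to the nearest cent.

$67,453.37

Assessed value = $2,329,100 × 0.93 = $2,166,063
Community College District: $2,166,063 × 0.00446 = $9,660.64098
Oakmont Township: ($2,166,063 − $105,000) × 0.00328 = $2,061,063 × 0.00328 = $6,760.28664
Fairoaks Unified SD: $2,166,063 × 0.02356 = $51,032.44428
Total = $67,453.3719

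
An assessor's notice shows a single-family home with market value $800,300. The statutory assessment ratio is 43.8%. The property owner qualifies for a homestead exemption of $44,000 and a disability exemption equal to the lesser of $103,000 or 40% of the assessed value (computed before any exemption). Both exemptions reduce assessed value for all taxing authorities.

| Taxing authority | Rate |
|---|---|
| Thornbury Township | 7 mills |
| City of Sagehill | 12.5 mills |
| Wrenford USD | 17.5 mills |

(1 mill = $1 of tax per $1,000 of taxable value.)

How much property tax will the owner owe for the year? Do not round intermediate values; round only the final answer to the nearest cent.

Assessed value = $800,300 × 0.438 = $350,531.4
Disability exemption = min($103,000, 40% × $350,531.4) = min($103,000, $140,212.56) = $103,000 (dollar cap binds)
Taxable value = $350,531.4 − $44,000 − $103,000 = $203,531.4
Thornbury Township: $203,531.4 × 0.007 = $1,424.7198
City of Sagehill: $203,531.4 × 0.0125 = $2,544.1425
Wrenford USD: $203,531.4 × 0.0175 = $3,561.7995
Total = $7,530.6618

$7,530.66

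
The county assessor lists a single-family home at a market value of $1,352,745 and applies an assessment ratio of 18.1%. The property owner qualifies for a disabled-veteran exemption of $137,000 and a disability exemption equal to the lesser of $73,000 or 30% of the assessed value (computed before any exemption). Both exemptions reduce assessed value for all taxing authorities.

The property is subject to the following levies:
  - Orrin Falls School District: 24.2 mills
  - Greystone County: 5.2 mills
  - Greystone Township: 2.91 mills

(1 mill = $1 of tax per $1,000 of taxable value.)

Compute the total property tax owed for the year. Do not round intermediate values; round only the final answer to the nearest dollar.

$1,126

Assessed value = $1,352,745 × 0.181 = $244,846.845
Disability exemption = min($73,000, 30% × $244,846.845) = min($73,000, $73,454.0535) = $73,000 (dollar cap binds)
Taxable value = $244,846.845 − $137,000 − $73,000 = $34,846.845
Orrin Falls School District: $34,846.845 × 0.0242 = $843.293649
Greystone County: $34,846.845 × 0.0052 = $181.203594
Greystone Township: $34,846.845 × 0.00291 = $101.40431895
Total = $1,125.90156195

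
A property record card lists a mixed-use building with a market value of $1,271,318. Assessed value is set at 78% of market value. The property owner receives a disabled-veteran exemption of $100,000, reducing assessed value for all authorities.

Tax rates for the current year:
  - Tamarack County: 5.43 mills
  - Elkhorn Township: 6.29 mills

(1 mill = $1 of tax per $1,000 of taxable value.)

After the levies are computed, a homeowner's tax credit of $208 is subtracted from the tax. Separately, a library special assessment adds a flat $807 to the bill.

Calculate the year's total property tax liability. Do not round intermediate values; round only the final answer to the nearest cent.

Assessed value = $1,271,318 × 0.78 = $991,628.04
Taxable value = $991,628.04 − $100,000 = $891,628.04
Tamarack County: $891,628.04 × 0.00543 = $4,841.5402572
Elkhorn Township: $891,628.04 × 0.00629 = $5,608.3403716
Levies subtotal = $10,449.8806288
After credit = $10,449.8806288 − $208 = $10,241.8806288
Total = $10,241.8806288 + $807 = $11,048.8806288

$11,048.88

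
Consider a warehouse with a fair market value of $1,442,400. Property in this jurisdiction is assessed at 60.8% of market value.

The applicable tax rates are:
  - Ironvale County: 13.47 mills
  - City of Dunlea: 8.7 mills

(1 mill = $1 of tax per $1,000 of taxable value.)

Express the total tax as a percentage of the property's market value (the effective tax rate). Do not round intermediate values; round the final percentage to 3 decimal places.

1.348%

Assessed value = $1,442,400 × 0.608 = $876,979.2
Ironvale County: $876,979.2 × 0.01347 = $11,812.909824
City of Dunlea: $876,979.2 × 0.0087 = $7,629.71904
Total tax = $19,442.628864
Effective rate = $19,442.628864 ÷ $1,442,400 = 1.348% of market value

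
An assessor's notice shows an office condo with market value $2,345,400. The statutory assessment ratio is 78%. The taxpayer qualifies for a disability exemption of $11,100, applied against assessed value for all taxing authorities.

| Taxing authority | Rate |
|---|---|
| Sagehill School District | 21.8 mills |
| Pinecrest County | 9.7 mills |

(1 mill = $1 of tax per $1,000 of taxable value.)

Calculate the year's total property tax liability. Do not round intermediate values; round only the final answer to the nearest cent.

Assessed value = $2,345,400 × 0.78 = $1,829,412
Taxable value = $1,829,412 − $11,100 = $1,818,312
Sagehill School District: $1,818,312 × 0.0218 = $39,639.2016
Pinecrest County: $1,818,312 × 0.0097 = $17,637.6264
Total = $39,639.2016 + $17,637.6264 = $57,276.828

$57,276.83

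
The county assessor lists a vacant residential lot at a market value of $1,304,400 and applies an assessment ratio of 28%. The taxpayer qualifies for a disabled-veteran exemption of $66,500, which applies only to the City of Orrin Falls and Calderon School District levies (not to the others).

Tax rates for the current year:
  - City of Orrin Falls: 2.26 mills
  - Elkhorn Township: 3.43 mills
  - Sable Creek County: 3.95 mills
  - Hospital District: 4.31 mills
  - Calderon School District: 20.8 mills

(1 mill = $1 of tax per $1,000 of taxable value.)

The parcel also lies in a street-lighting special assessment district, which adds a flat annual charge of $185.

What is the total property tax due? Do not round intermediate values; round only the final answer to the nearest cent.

$11,343.32

Assessed value = $1,304,400 × 0.28 = $365,232
City of Orrin Falls: ($365,232 − $66,500) × 0.00226 = $298,732 × 0.00226 = $675.13432
Elkhorn Township: $365,232 × 0.00343 = $1,252.74576
Sable Creek County: $365,232 × 0.00395 = $1,442.6664
Hospital District: $365,232 × 0.00431 = $1,574.14992
Calderon School District: ($365,232 − $66,500) × 0.0208 = $298,732 × 0.0208 = $6,213.6256
Levies subtotal = $11,158.322
Total = $11,158.322 + $185 = $11,343.322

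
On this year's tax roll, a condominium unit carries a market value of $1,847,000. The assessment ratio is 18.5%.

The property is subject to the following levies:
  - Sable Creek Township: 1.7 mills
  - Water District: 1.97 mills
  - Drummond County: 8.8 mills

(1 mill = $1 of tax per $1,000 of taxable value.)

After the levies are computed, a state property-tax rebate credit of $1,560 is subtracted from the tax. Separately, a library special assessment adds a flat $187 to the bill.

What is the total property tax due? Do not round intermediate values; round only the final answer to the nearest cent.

Assessed value = $1,847,000 × 0.185 = $341,695
Sable Creek Township: $341,695 × 0.0017 = $580.8815
Water District: $341,695 × 0.00197 = $673.13915
Drummond County: $341,695 × 0.0088 = $3,006.916
Levies subtotal = $4,260.93665
After credit = $4,260.93665 − $1,560 = $2,700.93665
Total = $2,700.93665 + $187 = $2,887.93665

$2,887.94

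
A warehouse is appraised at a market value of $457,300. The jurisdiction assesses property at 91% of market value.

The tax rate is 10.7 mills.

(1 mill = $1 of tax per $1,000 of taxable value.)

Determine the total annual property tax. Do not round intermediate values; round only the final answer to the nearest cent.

Assessed value = $457,300 × 0.91 = $416,143
Tax = $416,143 × 0.0107 = $4,452.7301

$4,452.73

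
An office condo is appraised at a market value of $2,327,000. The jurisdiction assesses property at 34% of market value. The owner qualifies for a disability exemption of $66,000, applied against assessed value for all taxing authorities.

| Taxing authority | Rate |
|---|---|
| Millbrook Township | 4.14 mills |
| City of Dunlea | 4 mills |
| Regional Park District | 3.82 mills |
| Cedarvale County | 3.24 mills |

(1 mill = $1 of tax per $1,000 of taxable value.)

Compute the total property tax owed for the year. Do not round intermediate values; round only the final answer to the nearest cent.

$11,022.74

Assessed value = $2,327,000 × 0.34 = $791,180
Taxable value = $791,180 − $66,000 = $725,180
Millbrook Township: $725,180 × 0.00414 = $3,002.2452
City of Dunlea: $725,180 × 0.004 = $2,900.72
Regional Park District: $725,180 × 0.00382 = $2,770.1876
Cedarvale County: $725,180 × 0.00324 = $2,349.5832
Total = $3,002.2452 + $2,900.72 + $2,770.1876 + $2,349.5832 = $11,022.736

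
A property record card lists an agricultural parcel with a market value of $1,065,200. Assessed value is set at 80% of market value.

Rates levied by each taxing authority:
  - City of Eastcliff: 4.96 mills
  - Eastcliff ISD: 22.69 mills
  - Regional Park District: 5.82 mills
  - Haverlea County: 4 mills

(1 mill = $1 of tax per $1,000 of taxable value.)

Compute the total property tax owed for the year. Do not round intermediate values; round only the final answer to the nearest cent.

$31,930.44

Assessed value = $1,065,200 × 0.8 = $852,160
City of Eastcliff: $852,160 × 0.00496 = $4,226.7136
Eastcliff ISD: $852,160 × 0.02269 = $19,335.5104
Regional Park District: $852,160 × 0.00582 = $4,959.5712
Haverlea County: $852,160 × 0.004 = $3,408.64
Total = $4,226.7136 + $19,335.5104 + $4,959.5712 + $3,408.64 = $31,930.4352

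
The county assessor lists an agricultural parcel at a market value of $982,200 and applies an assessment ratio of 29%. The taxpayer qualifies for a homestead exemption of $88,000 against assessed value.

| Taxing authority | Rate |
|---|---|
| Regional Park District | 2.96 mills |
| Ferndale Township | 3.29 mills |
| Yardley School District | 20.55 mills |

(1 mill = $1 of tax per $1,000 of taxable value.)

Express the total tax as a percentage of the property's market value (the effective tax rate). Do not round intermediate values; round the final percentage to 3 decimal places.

0.537%

Assessed value = $982,200 × 0.29 = $284,838
Taxable value = $284,838 − $88,000 = $196,838
Regional Park District: $196,838 × 0.00296 = $582.64048
Ferndale Township: $196,838 × 0.00329 = $647.59702
Yardley School District: $196,838 × 0.02055 = $4,045.0209
Total tax = $5,275.2584
Effective rate = $5,275.2584 ÷ $982,200 = 0.537% of market value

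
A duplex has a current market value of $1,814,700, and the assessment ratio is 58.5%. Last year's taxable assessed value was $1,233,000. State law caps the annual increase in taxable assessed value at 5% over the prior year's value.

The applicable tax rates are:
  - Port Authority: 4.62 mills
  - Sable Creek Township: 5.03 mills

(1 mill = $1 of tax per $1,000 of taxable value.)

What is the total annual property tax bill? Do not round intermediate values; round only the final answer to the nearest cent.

Uncapped assessed value = $1,814,700 × 0.585 = $1,061,599.5
Cap limit = $1,233,000 × 1.05 = $1,294,650
Taxable assessed value = min($1,061,599.5, $1,294,650) = $1,061,599.5 (cap does not bind)
Port Authority: $1,061,599.5 × 0.00462 = $4,904.58969
Sable Creek Township: $1,061,599.5 × 0.00503 = $5,339.845485
Total = $10,244.435175

$10,244.44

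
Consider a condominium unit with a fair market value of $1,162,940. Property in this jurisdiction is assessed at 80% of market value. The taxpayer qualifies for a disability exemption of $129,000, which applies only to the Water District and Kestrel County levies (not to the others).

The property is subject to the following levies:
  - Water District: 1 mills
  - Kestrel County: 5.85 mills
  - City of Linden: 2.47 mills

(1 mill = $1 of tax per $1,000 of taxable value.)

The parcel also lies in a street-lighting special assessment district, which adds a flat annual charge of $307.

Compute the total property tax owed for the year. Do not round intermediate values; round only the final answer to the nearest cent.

Assessed value = $1,162,940 × 0.8 = $930,352
Water District: ($930,352 − $129,000) × 0.001 = $801,352 × 0.001 = $801.352
Kestrel County: ($930,352 − $129,000) × 0.00585 = $801,352 × 0.00585 = $4,687.9092
City of Linden: $930,352 × 0.00247 = $2,297.96944
Levies subtotal = $7,787.23064
Total = $7,787.23064 + $307 = $8,094.23064

$8,094.23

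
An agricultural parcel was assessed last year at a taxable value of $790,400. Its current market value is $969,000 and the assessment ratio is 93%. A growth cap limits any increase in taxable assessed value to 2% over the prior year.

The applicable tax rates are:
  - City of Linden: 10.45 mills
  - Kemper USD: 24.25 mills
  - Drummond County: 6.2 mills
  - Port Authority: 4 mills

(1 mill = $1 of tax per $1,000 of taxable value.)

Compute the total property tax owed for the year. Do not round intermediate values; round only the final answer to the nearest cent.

$36,198.74

Uncapped assessed value = $969,000 × 0.93 = $901,170
Cap limit = $790,400 × 1.02 = $806,208
Taxable assessed value = min($901,170, $806,208) = $806,208 (cap binds)
City of Linden: $806,208 × 0.01045 = $8,424.8736
Kemper USD: $806,208 × 0.02425 = $19,550.544
Drummond County: $806,208 × 0.0062 = $4,998.4896
Port Authority: $806,208 × 0.004 = $3,224.832
Total = $36,198.7392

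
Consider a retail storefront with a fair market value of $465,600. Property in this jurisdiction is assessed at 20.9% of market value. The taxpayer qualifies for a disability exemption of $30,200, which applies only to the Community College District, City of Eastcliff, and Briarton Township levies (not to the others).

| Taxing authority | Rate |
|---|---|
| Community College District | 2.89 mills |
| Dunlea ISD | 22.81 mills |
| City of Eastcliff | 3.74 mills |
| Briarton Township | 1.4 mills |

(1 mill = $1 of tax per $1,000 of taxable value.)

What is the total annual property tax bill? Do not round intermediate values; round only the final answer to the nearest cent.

$2,758.55

Assessed value = $465,600 × 0.209 = $97,310.4
Community College District: ($97,310.4 − $30,200) × 0.00289 = $67,110.4 × 0.00289 = $193.949056
Dunlea ISD: $97,310.4 × 0.02281 = $2,219.650224
City of Eastcliff: ($97,310.4 − $30,200) × 0.00374 = $67,110.4 × 0.00374 = $250.992896
Briarton Township: ($97,310.4 − $30,200) × 0.0014 = $67,110.4 × 0.0014 = $93.95456
Total = $2,758.546736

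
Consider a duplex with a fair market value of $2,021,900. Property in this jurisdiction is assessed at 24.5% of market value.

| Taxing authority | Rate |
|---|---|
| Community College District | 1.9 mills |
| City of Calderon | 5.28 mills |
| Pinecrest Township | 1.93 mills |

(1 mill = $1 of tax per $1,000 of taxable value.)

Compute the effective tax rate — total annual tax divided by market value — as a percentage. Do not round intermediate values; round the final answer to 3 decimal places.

Assessed value = $2,021,900 × 0.245 = $495,365.5
Community College District: $495,365.5 × 0.0019 = $941.19445
City of Calderon: $495,365.5 × 0.00528 = $2,615.52984
Pinecrest Township: $495,365.5 × 0.00193 = $956.055415
Total tax = $4,512.779705
Effective rate = $4,512.779705 ÷ $2,021,900 = 0.223% of market value

0.223%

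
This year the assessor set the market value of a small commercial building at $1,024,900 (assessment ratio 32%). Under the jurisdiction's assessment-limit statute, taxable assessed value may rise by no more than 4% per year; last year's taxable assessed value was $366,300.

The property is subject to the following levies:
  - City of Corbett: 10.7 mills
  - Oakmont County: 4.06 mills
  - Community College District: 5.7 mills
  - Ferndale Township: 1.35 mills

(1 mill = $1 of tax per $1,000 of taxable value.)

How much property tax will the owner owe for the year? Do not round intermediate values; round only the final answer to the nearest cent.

$7,152.98

Uncapped assessed value = $1,024,900 × 0.32 = $327,968
Cap limit = $366,300 × 1.04 = $380,952
Taxable assessed value = min($327,968, $380,952) = $327,968 (cap does not bind)
City of Corbett: $327,968 × 0.0107 = $3,509.2576
Oakmont County: $327,968 × 0.00406 = $1,331.55008
Community College District: $327,968 × 0.0057 = $1,869.4176
Ferndale Township: $327,968 × 0.00135 = $442.7568
Total = $7,152.98208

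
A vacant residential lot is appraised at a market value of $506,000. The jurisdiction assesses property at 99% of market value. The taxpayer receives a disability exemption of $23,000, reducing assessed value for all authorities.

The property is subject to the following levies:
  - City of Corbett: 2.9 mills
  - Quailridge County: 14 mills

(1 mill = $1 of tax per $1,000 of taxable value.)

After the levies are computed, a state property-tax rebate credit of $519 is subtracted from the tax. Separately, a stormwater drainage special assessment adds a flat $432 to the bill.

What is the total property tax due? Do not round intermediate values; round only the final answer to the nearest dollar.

Assessed value = $506,000 × 0.99 = $500,940
Taxable value = $500,940 − $23,000 = $477,940
City of Corbett: $477,940 × 0.0029 = $1,386.026
Quailridge County: $477,940 × 0.014 = $6,691.16
Levies subtotal = $8,077.186
After credit = $8,077.186 − $519 = $7,558.186
Total = $7,558.186 + $432 = $7,990.186

$7,990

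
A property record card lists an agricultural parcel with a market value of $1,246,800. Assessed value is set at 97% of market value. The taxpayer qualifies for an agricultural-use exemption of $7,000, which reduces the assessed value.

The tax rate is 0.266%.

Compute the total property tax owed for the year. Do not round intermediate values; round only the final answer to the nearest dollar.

Assessed value = $1,246,800 × 0.97 = $1,209,396
Taxable value = $1,209,396 − $7,000 = $1,202,396
Tax = $1,202,396 × 0.00266 = $3,198.37336

$3,198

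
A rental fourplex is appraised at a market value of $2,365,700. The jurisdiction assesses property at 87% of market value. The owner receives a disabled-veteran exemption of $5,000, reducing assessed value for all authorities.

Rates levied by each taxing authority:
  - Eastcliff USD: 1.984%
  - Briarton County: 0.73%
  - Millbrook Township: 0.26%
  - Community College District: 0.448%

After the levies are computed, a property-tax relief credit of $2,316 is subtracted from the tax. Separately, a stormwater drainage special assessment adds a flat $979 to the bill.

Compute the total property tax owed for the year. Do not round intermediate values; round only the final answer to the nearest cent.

$68,922.10

Assessed value = $2,365,700 × 0.87 = $2,058,159
Taxable value = $2,058,159 − $5,000 = $2,053,159
Eastcliff USD: $2,053,159 × 0.01984 = $40,734.67456
Briarton County: $2,053,159 × 0.0073 = $14,988.0607
Millbrook Township: $2,053,159 × 0.0026 = $5,338.2134
Community College District: $2,053,159 × 0.00448 = $9,198.15232
Levies subtotal = $70,259.10098
After credit = $70,259.10098 − $2,316 = $67,943.10098
Total = $67,943.10098 + $979 = $68,922.10098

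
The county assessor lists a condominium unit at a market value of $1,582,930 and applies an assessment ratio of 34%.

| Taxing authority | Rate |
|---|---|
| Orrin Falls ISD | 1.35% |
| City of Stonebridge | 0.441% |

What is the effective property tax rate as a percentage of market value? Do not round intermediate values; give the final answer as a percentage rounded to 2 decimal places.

Assessed value = $1,582,930 × 0.34 = $538,196.2
Orrin Falls ISD: $538,196.2 × 0.0135 = $7,265.6487
City of Stonebridge: $538,196.2 × 0.00441 = $2,373.445242
Total tax = $9,639.093942
Effective rate = $9,639.093942 ÷ $1,582,930 = 0.61% of market value

0.61%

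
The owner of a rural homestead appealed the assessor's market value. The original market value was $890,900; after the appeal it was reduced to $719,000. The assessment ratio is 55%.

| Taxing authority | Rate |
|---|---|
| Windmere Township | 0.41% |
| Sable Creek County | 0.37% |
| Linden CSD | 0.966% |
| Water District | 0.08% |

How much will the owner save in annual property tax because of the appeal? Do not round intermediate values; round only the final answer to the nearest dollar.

Old assessed value = $890,900 × 0.55 = $489,995
New assessed value = $719,000 × 0.55 = $395,450
Combined rate = 0.0041 + 0.0037 + 0.00966 + 0.0008 = 0.01826
Old tax = $489,995 × 0.01826 = $8,947.3087
New tax = $395,450 × 0.01826 = $7,220.917
Reduction = $8,947.3087 − $7,220.917 = $1,726.3917

$1,726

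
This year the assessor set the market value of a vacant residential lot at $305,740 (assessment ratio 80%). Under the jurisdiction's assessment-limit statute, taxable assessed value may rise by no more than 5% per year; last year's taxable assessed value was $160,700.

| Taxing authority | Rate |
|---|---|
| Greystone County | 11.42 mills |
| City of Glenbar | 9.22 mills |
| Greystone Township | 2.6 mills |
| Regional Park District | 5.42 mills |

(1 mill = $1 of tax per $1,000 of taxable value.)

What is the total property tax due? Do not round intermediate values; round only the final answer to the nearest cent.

$4,835.95

Uncapped assessed value = $305,740 × 0.8 = $244,592
Cap limit = $160,700 × 1.05 = $168,735
Taxable assessed value = min($244,592, $168,735) = $168,735 (cap binds)
Greystone County: $168,735 × 0.01142 = $1,926.9537
City of Glenbar: $168,735 × 0.00922 = $1,555.7367
Greystone Township: $168,735 × 0.0026 = $438.711
Regional Park District: $168,735 × 0.00542 = $914.5437
Total = $4,835.9451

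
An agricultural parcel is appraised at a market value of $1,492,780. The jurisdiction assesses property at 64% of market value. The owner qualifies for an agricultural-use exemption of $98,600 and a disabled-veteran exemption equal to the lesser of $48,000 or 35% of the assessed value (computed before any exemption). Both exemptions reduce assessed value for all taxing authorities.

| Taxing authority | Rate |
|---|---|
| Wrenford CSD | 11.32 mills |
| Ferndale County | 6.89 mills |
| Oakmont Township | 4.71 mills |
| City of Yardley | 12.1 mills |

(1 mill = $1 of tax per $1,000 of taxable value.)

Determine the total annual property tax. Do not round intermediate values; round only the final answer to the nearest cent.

Assessed value = $1,492,780 × 0.64 = $955,379.2
Disabled-veteran exemption = min($48,000, 35% × $955,379.2) = min($48,000, $334,382.72) = $48,000 (dollar cap binds)
Taxable value = $955,379.2 − $98,600 − $48,000 = $808,779.2
Wrenford CSD: $808,779.2 × 0.01132 = $9,155.380544
Ferndale County: $808,779.2 × 0.00689 = $5,572.488688
Oakmont Township: $808,779.2 × 0.00471 = $3,809.350032
City of Yardley: $808,779.2 × 0.0121 = $9,786.22832
Total = $28,323.447584

$28,323.45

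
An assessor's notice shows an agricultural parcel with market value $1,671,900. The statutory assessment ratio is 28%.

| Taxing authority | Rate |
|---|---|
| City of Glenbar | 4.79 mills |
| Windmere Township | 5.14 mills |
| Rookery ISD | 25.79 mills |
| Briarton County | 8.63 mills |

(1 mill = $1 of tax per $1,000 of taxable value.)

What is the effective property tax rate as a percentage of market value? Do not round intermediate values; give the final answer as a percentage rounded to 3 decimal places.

1.242%

Assessed value = $1,671,900 × 0.28 = $468,132
City of Glenbar: $468,132 × 0.00479 = $2,242.35228
Windmere Township: $468,132 × 0.00514 = $2,406.19848
Rookery ISD: $468,132 × 0.02579 = $12,073.12428
Briarton County: $468,132 × 0.00863 = $4,039.97916
Total tax = $20,761.6542
Effective rate = $20,761.6542 ÷ $1,671,900 = 1.242% of market value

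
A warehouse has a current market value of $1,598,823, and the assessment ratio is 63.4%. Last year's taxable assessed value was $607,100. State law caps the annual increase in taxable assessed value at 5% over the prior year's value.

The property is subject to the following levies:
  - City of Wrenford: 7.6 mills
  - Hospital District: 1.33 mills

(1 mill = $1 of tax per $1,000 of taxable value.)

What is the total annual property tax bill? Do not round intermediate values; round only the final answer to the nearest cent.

$5,692.47

Uncapped assessed value = $1,598,823 × 0.634 = $1,013,653.782
Cap limit = $607,100 × 1.05 = $637,455
Taxable assessed value = min($1,013,653.782, $637,455) = $637,455 (cap binds)
City of Wrenford: $637,455 × 0.0076 = $4,844.658
Hospital District: $637,455 × 0.00133 = $847.81515
Total = $5,692.47315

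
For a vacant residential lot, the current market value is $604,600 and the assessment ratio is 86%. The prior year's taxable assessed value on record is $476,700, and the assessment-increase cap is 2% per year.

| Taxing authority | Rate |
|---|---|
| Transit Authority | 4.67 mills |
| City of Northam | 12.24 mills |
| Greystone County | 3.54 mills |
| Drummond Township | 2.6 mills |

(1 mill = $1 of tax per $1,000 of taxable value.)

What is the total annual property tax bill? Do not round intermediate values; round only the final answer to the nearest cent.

Uncapped assessed value = $604,600 × 0.86 = $519,956
Cap limit = $476,700 × 1.02 = $486,234
Taxable assessed value = min($519,956, $486,234) = $486,234 (cap binds)
Transit Authority: $486,234 × 0.00467 = $2,270.71278
City of Northam: $486,234 × 0.01224 = $5,951.50416
Greystone County: $486,234 × 0.00354 = $1,721.26836
Drummond Township: $486,234 × 0.0026 = $1,264.2084
Total = $11,207.6937

$11,207.69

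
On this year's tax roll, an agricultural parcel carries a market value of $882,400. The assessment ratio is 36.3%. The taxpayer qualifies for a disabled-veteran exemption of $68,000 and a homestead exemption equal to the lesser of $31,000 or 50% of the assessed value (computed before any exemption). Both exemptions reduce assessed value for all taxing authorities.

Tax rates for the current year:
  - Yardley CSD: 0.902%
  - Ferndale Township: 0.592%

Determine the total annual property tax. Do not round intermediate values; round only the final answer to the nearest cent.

Assessed value = $882,400 × 0.363 = $320,311.2
Homestead exemption = min($31,000, 50% × $320,311.2) = min($31,000, $160,155.6) = $31,000 (dollar cap binds)
Taxable value = $320,311.2 − $68,000 − $31,000 = $221,311.2
Yardley CSD: $221,311.2 × 0.00902 = $1,996.227024
Ferndale Township: $221,311.2 × 0.00592 = $1,310.162304
Total = $3,306.389328

$3,306.39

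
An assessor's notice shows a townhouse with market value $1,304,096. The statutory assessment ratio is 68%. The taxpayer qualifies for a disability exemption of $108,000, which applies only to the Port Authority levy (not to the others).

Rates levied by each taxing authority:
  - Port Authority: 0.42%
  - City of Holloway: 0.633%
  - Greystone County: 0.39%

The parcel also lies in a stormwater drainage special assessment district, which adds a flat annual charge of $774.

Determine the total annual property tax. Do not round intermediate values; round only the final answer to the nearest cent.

Assessed value = $1,304,096 × 0.68 = $886,785.28
Port Authority: ($886,785.28 − $108,000) × 0.0042 = $778,785.28 × 0.0042 = $3,270.898176
City of Holloway: $886,785.28 × 0.00633 = $5,613.3508224
Greystone County: $886,785.28 × 0.0039 = $3,458.462592
Levies subtotal = $12,342.7115904
Total = $12,342.7115904 + $774 = $13,116.7115904

$13,116.71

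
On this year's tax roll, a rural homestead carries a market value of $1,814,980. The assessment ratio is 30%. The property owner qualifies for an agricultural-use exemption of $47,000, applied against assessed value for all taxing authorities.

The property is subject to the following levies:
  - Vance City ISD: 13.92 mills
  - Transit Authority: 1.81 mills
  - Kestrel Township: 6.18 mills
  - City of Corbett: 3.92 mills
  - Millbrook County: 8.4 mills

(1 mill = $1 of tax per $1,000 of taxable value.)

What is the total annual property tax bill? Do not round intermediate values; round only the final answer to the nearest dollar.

Assessed value = $1,814,980 × 0.3 = $544,494
Taxable value = $544,494 − $47,000 = $497,494
Vance City ISD: $497,494 × 0.01392 = $6,925.11648
Transit Authority: $497,494 × 0.00181 = $900.46414
Kestrel Township: $497,494 × 0.00618 = $3,074.51292
City of Corbett: $497,494 × 0.00392 = $1,950.17648
Millbrook County: $497,494 × 0.0084 = $4,178.9496
Total = $6,925.11648 + $900.46414 + $3,074.51292 + $1,950.17648 + $4,178.9496 = $17,029.21962

$17,029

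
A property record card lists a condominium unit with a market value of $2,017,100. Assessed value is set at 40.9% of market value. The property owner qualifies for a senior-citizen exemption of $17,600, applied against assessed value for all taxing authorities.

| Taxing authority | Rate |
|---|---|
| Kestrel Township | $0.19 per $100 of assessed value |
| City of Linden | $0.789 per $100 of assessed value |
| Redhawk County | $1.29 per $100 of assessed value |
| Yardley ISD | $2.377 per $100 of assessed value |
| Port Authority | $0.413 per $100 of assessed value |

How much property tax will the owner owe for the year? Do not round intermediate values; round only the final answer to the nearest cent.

$40,846.06

Assessed value = $2,017,100 × 0.409 = $824,993.9
Taxable value = $824,993.9 − $17,600 = $807,393.9
Kestrel Township: $807,393.9 × 0.0019 = $1,534.04841
City of Linden: $807,393.9 × 0.00789 = $6,370.337871
Redhawk County: $807,393.9 × 0.0129 = $10,415.38131
Yardley ISD: $807,393.9 × 0.02377 = $19,191.753003
Port Authority: $807,393.9 × 0.00413 = $3,334.536807
Total = $1,534.04841 + $6,370.337871 + $10,415.38131 + $19,191.753003 + $3,334.536807 = $40,846.057401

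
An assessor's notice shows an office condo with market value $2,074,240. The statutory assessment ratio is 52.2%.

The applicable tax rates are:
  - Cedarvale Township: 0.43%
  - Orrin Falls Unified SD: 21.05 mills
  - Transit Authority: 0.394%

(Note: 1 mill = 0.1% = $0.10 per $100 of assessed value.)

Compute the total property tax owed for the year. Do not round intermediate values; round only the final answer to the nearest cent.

$31,713.84

Assessed value = $2,074,240 × 0.522 = $1,082,753.28
Cedarvale Township: $1,082,753.28 × 0.0043 = $4,655.839104
Orrin Falls Unified SD: $1,082,753.28 × 0.02105 = $22,791.956544
Transit Authority: $1,082,753.28 × 0.00394 = $4,266.0479232
Total = $31,713.8435712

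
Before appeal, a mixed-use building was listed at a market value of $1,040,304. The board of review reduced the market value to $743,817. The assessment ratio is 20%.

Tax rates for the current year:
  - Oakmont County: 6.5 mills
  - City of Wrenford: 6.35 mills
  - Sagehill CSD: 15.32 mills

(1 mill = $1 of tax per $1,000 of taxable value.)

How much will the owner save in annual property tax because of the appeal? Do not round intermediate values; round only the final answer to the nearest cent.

$1,670.41

Old assessed value = $1,040,304 × 0.2 = $208,060.8
New assessed value = $743,817 × 0.2 = $148,763.4
Combined rate = 0.0065 + 0.00635 + 0.01532 = 0.02817
Old tax = $208,060.8 × 0.02817 = $5,861.072736
New tax = $148,763.4 × 0.02817 = $4,190.664978
Reduction = $5,861.072736 − $4,190.664978 = $1,670.407758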